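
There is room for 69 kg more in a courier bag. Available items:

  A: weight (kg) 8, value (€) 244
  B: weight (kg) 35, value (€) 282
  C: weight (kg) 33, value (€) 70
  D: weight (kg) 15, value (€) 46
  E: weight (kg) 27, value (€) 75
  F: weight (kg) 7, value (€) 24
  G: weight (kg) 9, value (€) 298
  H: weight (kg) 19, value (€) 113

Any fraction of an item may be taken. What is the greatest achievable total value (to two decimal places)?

Order: G (298/9=33.11) > A (244/8=30.50) > B (282/35=8.06) > H (113/19=5.95) > F (24/7=3.43) > D (46/15=3.07) > E (75/27=2.78) > C (70/33=2.12)
Fill: take G (9 @ 298) → take A (8 @ 244) → take B (35 @ 282) → take 17/19 of H → 101.11; 69/69 used.
Total value = 925.11

925.11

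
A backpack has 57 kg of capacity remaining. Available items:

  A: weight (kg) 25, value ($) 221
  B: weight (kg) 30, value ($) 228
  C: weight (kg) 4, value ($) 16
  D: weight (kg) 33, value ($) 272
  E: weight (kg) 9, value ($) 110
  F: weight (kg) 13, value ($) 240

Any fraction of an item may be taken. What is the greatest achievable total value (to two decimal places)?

653.42

Ratios (sorted): F 18.46, E 12.22, A 8.84, D 8.24, B 7.60, C 4.00
take F (13 @ 240); take E (9 @ 110); take A (25 @ 221); take 10/33 of D → 82.42. Capacity used 57/57.
Total value = 653.42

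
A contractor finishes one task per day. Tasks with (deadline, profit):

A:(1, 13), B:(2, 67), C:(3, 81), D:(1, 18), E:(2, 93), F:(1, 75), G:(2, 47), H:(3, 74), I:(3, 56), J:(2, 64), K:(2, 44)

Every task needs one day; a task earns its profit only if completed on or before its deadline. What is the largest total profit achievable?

Profit order: E=93 C=81 F=75 H=74 B=67 J=64 I=56 G=47 K=44 D=18 A=13
Assign: E→slot 2, C→slot 3, F→slot 1, H skipped, B skipped, J skipped, I skipped, G skipped, K skipped, D skipped, A skipped.
Slots: [1:F] [2:E] [3:C]
Profit = 75 + 93 + 81 = 249

249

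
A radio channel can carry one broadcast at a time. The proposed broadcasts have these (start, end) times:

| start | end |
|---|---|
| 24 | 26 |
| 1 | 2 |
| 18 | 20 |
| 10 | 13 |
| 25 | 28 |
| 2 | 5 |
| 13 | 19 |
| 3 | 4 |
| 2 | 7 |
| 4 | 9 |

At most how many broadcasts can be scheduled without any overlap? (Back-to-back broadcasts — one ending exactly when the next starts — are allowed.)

Sort by end time and greedily take each interval whose start is ≥ the last chosen end.
Sorted by end: (1,2)  (3,4)  (2,5)  (2,7)  (4,9)  (10,13)  (13,19)  (18,20)  (24,26)  (25,28)
take (1,2); take (3,4); take (4,9); take (10,13); take (13,19); take (24,26).
Selected 6 broadcasts.

6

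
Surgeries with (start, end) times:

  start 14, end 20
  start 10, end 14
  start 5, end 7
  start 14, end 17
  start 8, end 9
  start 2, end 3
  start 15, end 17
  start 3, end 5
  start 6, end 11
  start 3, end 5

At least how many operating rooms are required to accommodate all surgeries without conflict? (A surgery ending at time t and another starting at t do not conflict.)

Events (time:±→running): 2:+→1 3:-→0 3:+→1 3:+→2 5:-→1 5:-→0 5:+→1 6:+→2 7:-→1 8:+→2 9:-→1 10:+→2 11:-→1 14:-→0 14:+→1 14:+→2 15:+→3 … peak 3.

3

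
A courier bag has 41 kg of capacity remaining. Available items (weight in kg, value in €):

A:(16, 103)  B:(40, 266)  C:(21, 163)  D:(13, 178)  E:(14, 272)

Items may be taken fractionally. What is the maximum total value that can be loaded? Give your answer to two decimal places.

Sort by value per unit weight and fill in that order.
Ratios (sorted): E 19.43, D 13.69, C 7.76, B 6.65, A 6.44
take E (14 @ 272); take D (13 @ 178); take 14/21 of C → 108.67. Capacity used 41/41.
Total value = 558.67

558.67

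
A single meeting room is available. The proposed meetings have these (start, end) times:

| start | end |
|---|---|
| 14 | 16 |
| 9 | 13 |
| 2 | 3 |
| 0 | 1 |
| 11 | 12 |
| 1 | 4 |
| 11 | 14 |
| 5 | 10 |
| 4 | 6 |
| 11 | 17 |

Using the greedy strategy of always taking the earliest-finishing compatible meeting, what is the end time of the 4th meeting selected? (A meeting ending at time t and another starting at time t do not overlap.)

Sorted by end: (0,1)  (2,3)  (1,4)  (4,6)  (5,10)  (11,12)  (9,13)  (11,14)  (14,16)  (11,17)
take (0,1); take (2,3); skip (1,4); take (4,6); take (11,12); skip (11,14); take (14,16).
Selected: (0,1) (2,3) (4,6) (11,12) (14,16)

12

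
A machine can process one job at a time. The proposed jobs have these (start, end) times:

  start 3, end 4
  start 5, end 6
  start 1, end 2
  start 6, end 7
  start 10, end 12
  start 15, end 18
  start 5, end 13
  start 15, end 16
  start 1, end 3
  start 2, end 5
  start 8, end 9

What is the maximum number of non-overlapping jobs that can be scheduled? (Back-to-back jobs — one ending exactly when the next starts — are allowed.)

7

Sorted by end: (1,2)  (1,3)  (3,4)  (2,5)  (5,6)  (6,7)  (8,9)  (10,12)  (5,13)  (15,16)  (15,18)
take (1,2); take (3,4); take (5,6); take (6,7); take (8,9); take (10,12); skip (5,13); take (15,16); skip (15,18).
Selected 7 jobs.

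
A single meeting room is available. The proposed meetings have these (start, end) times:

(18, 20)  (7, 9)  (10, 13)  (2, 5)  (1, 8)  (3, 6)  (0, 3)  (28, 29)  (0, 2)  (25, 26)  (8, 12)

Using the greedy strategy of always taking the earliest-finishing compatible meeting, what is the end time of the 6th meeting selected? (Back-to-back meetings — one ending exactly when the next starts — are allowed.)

Greedy by earliest finish: after sorting by end time, pick each interval compatible with the last pick.
Sorted by end: (0,2)  (0,3)  (2,5)  (3,6)  (1,8)  (7,9)  (8,12)  (10,13)  (18,20)  (25,26)  (28,29)
take (0,2); skip (0,3); take (2,5); take (7,9); skip (8,12); take (10,13); take (18,20); take (25,26); take (28,29).
Selected: (0,2) (2,5) (7,9) (10,13) (18,20) (25,26) (28,29)

26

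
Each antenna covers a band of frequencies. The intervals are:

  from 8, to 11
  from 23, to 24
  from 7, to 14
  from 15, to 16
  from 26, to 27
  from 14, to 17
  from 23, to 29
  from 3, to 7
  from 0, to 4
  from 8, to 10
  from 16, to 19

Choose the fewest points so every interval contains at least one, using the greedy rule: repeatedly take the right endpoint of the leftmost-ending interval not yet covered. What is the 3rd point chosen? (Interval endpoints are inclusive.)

Process intervals by earliest right end; each time one isn't hit yet, stab at its right endpoint.
Sorted: [0,4] [3,7] [8,10] [8,11] [7,14] [15,16] [14,17] [16,19] [23,24] [26,27] [23,29]
{[0,4],[3,7]} hit by 4; {[8,10],[8,11],[7,14]} hit by 10; {[15,16],[14,17],[16,19]} hit by 16; {[23,24]} hit by 24; {[26,27],[23,29]} hit by 27.
Points: 4, 10, 16, 24, 27 (5 total).

16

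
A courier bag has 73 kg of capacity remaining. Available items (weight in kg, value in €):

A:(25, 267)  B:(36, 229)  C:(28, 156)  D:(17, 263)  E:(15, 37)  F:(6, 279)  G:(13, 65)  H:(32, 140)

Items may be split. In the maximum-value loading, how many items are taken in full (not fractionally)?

Greedy by value/weight ratio, highest first.
Order: F (279/6=46.50) > D (263/17=15.47) > A (267/25=10.68) > B (229/36=6.36) > C (156/28=5.57) > G (65/13=5.00) > H (140/32=4.38) > E (37/15=2.47)
Fill: take F (6 @ 279) → take D (17 @ 263) → take A (25 @ 267) → take 25/36 of B → 159.03; 73/73 used.
3 item(s) taken whole; one partial (take 25/36 of B).

3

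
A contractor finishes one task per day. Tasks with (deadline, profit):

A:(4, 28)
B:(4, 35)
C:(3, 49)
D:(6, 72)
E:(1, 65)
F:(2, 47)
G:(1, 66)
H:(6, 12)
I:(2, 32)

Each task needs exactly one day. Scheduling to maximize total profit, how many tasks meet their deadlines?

6

Take jobs in profit order; each goes to the latest open slot no later than its deadline.
By profit: D(d6,72), G(d1,66), E(d1,65), C(d3,49), F(d2,47), B(d4,35), I(d2,32), A(d4,28), H(d6,12)
D→slot 6; G→slot 1; E skipped; C→slot 3; F→slot 2; B→slot 4; I skipped; A skipped; H→slot 5.
6 of 9 scheduled.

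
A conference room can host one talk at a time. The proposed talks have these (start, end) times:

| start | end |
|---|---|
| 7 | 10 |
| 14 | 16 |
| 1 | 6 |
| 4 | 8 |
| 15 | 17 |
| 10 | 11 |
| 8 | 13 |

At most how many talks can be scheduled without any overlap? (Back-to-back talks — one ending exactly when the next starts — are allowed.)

Greedy by earliest finish: after sorting by end time, pick each interval compatible with the last pick.
By end time: (1,6), (4,8), (7,10), (10,11), (8,13), (14,16), (15,17).
Pick (1,6); next start ≥ 6 → (7,10); next start ≥ 10 → (10,11); next start ≥ 11 → (14,16).
Selected 4 talks.

4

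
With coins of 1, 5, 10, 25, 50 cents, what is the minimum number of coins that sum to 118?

7

Use the largest denomination that fits, subtract, and repeat.
118 = 2×50 + 1×10 + 1×5 + 3×1
Total coins = 2 + 1 + 1 + 3 = 7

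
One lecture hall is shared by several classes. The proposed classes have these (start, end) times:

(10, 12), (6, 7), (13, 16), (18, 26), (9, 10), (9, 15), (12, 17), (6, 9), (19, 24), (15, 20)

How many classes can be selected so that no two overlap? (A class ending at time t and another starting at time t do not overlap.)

5

Sorted by end: (6,7)  (6,9)  (9,10)  (10,12)  (9,15)  (13,16)  (12,17)  (15,20)  (19,24)  (18,26)
take (6,7); skip (6,9); take (9,10); take (10,12); skip (9,15); take (13,16); take (19,24); skip (18,26).
Selected 5 classes.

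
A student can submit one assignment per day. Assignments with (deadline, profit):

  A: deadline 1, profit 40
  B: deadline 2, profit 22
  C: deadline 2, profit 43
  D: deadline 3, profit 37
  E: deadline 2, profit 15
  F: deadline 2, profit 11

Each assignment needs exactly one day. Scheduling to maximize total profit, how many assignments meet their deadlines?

3

Take jobs in profit order; each goes to the latest open slot no later than its deadline.
Profit order: C=43 A=40 D=37 B=22 E=15 F=11
Assign: C→slot 2, A→slot 1, D→slot 3, B skipped, E skipped, F skipped.
Slots: [1:A] [2:C] [3:D]
3 of 6 scheduled.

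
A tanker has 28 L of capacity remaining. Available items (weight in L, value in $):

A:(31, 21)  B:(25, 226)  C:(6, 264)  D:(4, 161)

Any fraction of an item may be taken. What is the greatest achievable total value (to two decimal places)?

587.72

Order: C (264/6=44.00) > D (161/4=40.25) > B (226/25=9.04) > A (21/31=0.68)
Fill: take C (6 @ 264) → take D (4 @ 161) → take 18/25 of B → 162.72; 28/28 used.
Total value = 587.72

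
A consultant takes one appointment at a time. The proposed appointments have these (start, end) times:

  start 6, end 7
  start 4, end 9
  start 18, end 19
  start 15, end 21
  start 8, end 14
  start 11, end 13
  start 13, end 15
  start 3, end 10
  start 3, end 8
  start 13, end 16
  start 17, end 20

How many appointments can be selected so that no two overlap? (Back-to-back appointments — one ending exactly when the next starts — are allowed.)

4

Sorted by end: (6,7)  (3,8)  (4,9)  (3,10)  (11,13)  (8,14)  (13,15)  (13,16)  (18,19)  (17,20)  (15,21)
take (6,7); skip (4,9); take (11,13); skip (8,14); take (13,15); take (18,19); skip (17,20); skip (15,21).
Selected 4 appointments.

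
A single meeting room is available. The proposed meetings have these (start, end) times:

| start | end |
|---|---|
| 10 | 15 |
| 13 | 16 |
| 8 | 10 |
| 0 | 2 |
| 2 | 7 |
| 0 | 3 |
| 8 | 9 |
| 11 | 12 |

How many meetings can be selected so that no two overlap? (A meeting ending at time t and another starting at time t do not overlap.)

5

Order by finish time; keep every interval that doesn't clash with the previous kept one.
Sorted by end: (0,2)  (0,3)  (2,7)  (8,9)  (8,10)  (11,12)  (10,15)  (13,16)
take (0,2); take (2,7); take (8,9); take (11,12); skip (10,15); take (13,16).
Selected 5 meetings.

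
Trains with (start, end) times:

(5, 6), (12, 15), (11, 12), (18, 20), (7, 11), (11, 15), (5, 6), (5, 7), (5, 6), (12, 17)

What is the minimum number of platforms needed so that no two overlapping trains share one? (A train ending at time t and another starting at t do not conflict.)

4

Events (time:±→running): 5:+→1 5:+→2 5:+→3 5:+→4 … peak 4.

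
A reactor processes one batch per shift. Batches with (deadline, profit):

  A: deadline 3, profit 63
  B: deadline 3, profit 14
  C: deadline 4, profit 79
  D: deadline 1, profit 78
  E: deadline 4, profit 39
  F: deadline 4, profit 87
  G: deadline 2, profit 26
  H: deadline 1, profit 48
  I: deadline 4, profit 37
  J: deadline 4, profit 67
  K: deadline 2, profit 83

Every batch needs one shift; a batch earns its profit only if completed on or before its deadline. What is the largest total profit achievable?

327

By profit: F(d4,87), K(d2,83), C(d4,79), D(d1,78), J(d4,67), A(d3,63), H(d1,48), E(d4,39), I(d4,37), G(d2,26), B(d3,14)
F→slot 4; K→slot 2; C→slot 3; D→slot 1; J skipped; A skipped; H skipped; E skipped; I skipped; G skipped; B skipped.
Profit = 78 + 83 + 79 + 87 = 327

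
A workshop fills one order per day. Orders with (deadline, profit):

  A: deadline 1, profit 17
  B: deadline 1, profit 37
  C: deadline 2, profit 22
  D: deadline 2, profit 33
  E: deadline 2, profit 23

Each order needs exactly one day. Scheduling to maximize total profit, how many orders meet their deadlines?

Sort by profit descending; place each in the latest free slot ≤ its deadline.
Profit order: B=37 D=33 E=23 C=22 A=17
Assign: B→slot 1, D→slot 2, E skipped, C skipped, A skipped.
Slots: [1:B] [2:D]
2 of 5 scheduled.

2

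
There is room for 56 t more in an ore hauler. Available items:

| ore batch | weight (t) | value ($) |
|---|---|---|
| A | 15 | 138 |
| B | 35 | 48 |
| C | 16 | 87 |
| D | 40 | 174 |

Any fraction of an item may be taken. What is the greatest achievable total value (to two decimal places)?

333.75

Sort by value per unit weight and fill in that order.
Order: A (138/15=9.20) > C (87/16=5.44) > D (174/40=4.35) > B (48/35=1.37)
Fill: take A (15 @ 138) → take C (16 @ 87) → take 25/40 of D → 108.75; 56/56 used.
Total value = 333.75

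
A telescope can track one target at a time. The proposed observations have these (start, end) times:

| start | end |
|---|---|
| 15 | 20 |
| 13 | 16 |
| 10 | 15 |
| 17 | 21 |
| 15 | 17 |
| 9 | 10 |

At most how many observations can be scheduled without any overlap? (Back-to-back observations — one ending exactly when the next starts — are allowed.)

4

By end time: (9,10), (10,15), (13,16), (15,17), (15,20), (17,21).
Pick (9,10); next start ≥ 10 → (10,15); next start ≥ 15 → (15,17); next start ≥ 17 → (17,21).
Selected 4 observations.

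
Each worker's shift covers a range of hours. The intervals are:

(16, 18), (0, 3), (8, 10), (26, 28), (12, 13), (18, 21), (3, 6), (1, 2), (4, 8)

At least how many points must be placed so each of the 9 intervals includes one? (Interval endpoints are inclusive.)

Sort by right endpoint; whenever an interval is uncovered, place a point at its right end.
Sorted: [1,2] [0,3] [3,6] [4,8] [8,10] [12,13] [16,18] [18,21] [26,28]
{[1,2],[0,3]} hit by 2; {[3,6],[4,8]} hit by 6; {[8,10]} hit by 10; {[12,13]} hit by 13; {[16,18],[18,21]} hit by 18; {[26,28]} hit by 28.
Points: 2, 6, 10, 13, 18, 28 (6 total).

6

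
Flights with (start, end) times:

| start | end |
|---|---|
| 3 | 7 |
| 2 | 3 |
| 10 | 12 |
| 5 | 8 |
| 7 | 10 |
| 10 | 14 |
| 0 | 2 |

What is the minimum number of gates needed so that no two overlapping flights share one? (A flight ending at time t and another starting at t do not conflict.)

2

Events (time:±→running): 0:+→1 2:-→0 2:+→1 3:-→0 3:+→1 5:+→2 … peak 2.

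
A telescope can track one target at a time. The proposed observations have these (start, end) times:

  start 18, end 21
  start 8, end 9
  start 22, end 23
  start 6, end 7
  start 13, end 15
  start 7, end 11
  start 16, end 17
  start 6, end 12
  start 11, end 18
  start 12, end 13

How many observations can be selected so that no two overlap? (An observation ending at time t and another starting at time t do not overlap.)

7

Sorted by end: (6,7)  (8,9)  (7,11)  (6,12)  (12,13)  (13,15)  (16,17)  (11,18)  (18,21)  (22,23)
take (6,7); take (8,9); skip (7,11); take (12,13); take (13,15); take (16,17); skip (11,18); take (18,21); take (22,23).
Selected 7 observations.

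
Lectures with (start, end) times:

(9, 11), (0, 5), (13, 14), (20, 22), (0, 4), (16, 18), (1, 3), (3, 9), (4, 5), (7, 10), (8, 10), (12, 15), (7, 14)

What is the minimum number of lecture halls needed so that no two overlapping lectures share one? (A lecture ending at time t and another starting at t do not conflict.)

Events (time:±→running): 0:+→1 0:+→2 1:+→3 3:-→2 3:+→3 4:-→2 4:+→3 5:-→2 5:-→1 7:+→2 7:+→3 8:+→4 … peak 4.

4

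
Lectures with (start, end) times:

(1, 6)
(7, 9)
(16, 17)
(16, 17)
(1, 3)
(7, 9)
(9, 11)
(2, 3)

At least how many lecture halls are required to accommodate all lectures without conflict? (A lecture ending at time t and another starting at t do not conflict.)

Events (time:±→running): 1:+→1 1:+→2 2:+→3 … peak 3.

3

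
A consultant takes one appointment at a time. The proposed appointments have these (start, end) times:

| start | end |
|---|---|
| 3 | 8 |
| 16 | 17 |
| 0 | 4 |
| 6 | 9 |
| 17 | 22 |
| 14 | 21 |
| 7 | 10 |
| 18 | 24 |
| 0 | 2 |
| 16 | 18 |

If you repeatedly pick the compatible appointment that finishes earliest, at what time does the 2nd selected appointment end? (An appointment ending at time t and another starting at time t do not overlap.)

Order by finish time; keep every interval that doesn't clash with the previous kept one.
Sorted by end: (0,2)  (0,4)  (3,8)  (6,9)  (7,10)  (16,17)  (16,18)  (14,21)  (17,22)  (18,24)
take (0,2); take (3,8); skip (6,9); take (16,17); skip (14,21); take (17,22).
Selected: (0,2) (3,8) (16,17) (17,22)

8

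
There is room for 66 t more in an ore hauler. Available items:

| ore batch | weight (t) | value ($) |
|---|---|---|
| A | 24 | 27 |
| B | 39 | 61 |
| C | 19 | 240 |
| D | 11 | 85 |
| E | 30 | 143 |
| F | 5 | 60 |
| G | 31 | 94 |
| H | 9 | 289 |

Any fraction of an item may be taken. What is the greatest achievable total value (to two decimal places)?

Ratios (sorted): H 32.11, C 12.63, F 12.00, D 7.73, E 4.77, G 3.03, B 1.56, A 1.12
take H (9 @ 289); take C (19 @ 240); take F (5 @ 60); take D (11 @ 85); take 22/30 of E → 104.87. Capacity used 66/66.
Total value = 778.87

778.87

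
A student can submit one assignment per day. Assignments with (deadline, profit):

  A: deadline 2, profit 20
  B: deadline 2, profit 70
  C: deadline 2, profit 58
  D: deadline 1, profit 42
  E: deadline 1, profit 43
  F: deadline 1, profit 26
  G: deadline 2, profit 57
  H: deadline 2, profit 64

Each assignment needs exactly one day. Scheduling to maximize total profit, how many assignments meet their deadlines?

2

Sort by profit descending; place each in the latest free slot ≤ its deadline.
Profit order: B=70 H=64 C=58 G=57 E=43 D=42 F=26 A=20
Assign: B→slot 2, H→slot 1, C skipped, G skipped, E skipped, D skipped, F skipped, A skipped.
Slots: [1:H] [2:B]
2 of 8 scheduled.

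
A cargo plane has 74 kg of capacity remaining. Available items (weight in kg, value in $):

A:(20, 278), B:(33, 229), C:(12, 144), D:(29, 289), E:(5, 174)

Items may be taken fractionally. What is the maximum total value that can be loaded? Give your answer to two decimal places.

Sort by value per unit weight and fill in that order.
Ratios (sorted): E 34.80, A 13.90, C 12.00, D 9.97, B 6.94
take E (5 @ 174); take A (20 @ 278); take C (12 @ 144); take D (29 @ 289); take 8/33 of B → 55.52. Capacity used 74/74.
Total value = 940.52

940.52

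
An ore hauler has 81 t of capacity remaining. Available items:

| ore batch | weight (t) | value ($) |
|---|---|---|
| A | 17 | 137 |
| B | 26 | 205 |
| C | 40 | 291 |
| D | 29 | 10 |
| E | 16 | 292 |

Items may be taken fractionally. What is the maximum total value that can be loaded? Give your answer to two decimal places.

794.05

Ratios (sorted): E 18.25, A 8.06, B 7.88, C 7.28, D 0.34
take E (16 @ 292); take A (17 @ 137); take B (26 @ 205); take 22/40 of C → 160.05. Capacity used 81/81.
Total value = 794.05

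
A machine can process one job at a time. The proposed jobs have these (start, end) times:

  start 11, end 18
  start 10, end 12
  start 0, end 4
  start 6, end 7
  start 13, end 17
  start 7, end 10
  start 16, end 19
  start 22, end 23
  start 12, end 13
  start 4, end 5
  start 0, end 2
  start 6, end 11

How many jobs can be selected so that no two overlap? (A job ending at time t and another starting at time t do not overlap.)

8

Sorted by end: (0,2)  (0,4)  (4,5)  (6,7)  (7,10)  (6,11)  (10,12)  (12,13)  (13,17)  (11,18)  (16,19)  (22,23)
take (0,2); take (4,5); take (6,7); take (7,10); take (10,12); take (12,13); take (13,17); take (22,23).
Selected 8 jobs.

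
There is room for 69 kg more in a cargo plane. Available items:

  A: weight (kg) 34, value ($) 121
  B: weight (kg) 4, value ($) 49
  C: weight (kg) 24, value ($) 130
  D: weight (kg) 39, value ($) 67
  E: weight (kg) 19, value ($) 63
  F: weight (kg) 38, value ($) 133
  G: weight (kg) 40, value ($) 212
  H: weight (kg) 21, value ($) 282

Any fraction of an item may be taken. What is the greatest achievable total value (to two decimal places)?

Order: H (282/21=13.43) > B (49/4=12.25) > C (130/24=5.42) > G (212/40=5.30) > A (121/34=3.56) > F (133/38=3.50) > E (63/19=3.32) > D (67/39=1.72)
Fill: take H (21 @ 282) → take B (4 @ 49) → take C (24 @ 130) → take 20/40 of G → 106.00; 69/69 used.
Total value = 567.00

567.00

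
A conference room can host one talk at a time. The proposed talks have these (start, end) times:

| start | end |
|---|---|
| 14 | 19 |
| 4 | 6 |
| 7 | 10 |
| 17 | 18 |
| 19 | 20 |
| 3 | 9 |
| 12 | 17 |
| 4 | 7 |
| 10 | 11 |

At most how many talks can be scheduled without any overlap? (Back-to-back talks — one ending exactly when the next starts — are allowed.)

Greedy by earliest finish: after sorting by end time, pick each interval compatible with the last pick.
By end time: (4,6), (4,7), (3,9), (7,10), (10,11), (12,17), (17,18), (14,19), (19,20).
Pick (4,6); next start ≥ 6 → (7,10); next start ≥ 10 → (10,11); next start ≥ 11 → (12,17); next start ≥ 17 → (17,18); next start ≥ 18 → (19,20).
Selected 6 talks.

6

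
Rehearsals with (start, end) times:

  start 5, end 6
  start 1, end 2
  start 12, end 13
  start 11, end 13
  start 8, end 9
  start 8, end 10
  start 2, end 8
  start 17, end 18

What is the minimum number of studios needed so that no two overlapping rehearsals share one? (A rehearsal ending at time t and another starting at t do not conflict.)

Events (time:±→running): 1:+→1 2:-→0 2:+→1 5:+→2 … peak 2.

2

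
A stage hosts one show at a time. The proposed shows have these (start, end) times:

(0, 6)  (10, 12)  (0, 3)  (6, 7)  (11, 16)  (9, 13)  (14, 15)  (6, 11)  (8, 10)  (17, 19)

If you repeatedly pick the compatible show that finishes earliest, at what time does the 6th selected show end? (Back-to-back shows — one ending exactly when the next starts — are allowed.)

19

Sort by end time and greedily take each interval whose start is ≥ the last chosen end.
Sorted by end: (0,3)  (0,6)  (6,7)  (8,10)  (6,11)  (10,12)  (9,13)  (14,15)  (11,16)  (17,19)
take (0,3); take (6,7); take (8,10); take (10,12); take (14,15); skip (11,16); take (17,19).
Selected: (0,3) (6,7) (8,10) (10,12) (14,15) (17,19)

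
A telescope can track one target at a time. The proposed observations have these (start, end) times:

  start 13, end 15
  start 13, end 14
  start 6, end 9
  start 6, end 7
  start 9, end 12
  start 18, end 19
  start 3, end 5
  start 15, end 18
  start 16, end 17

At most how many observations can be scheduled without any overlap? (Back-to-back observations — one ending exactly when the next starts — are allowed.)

Order by finish time; keep every interval that doesn't clash with the previous kept one.
Sorted by end: (3,5)  (6,7)  (6,9)  (9,12)  (13,14)  (13,15)  (16,17)  (15,18)  (18,19)
take (3,5); take (6,7); take (9,12); take (13,14); take (16,17); skip (15,18); take (18,19).
Selected 6 observations.

6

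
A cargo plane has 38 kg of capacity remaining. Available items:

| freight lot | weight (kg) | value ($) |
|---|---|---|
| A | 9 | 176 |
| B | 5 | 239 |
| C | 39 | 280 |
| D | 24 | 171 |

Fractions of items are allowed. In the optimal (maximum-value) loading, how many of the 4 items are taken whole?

Greedy by value/weight ratio, highest first.
Ratios (sorted): B 47.80, A 19.56, C 7.18, D 7.12
take B (5 @ 239); take A (9 @ 176); take 24/39 of C → 172.31. Capacity used 38/38.
2 item(s) taken whole; one partial (take 24/39 of C).

2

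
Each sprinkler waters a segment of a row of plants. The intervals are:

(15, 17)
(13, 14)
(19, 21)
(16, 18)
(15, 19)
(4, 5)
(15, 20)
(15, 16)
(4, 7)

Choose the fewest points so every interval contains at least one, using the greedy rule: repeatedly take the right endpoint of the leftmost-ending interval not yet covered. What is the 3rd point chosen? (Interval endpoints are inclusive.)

Sorted: [4,5] [4,7] [13,14] [15,16] [15,17] [16,18] [15,19] [15,20] [19,21]
{[4,5],[4,7]} hit by 5; {[13,14]} hit by 14; {[15,16],[15,17],[16,18],[15,19],[15,20]} hit by 16; {[19,21]} hit by 21.
Points: 5, 14, 16, 21 (4 total).

16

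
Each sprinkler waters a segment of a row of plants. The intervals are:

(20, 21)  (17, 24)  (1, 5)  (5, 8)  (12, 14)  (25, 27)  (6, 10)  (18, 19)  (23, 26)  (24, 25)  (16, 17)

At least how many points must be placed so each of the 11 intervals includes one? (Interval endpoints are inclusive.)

7

Sort by right endpoint; whenever an interval is uncovered, place a point at its right end.
Sorted: [1,5] [5,8] [6,10] [12,14] [16,17] [18,19] [20,21] [17,24] [24,25] [23,26] [25,27]
{[1,5],[5,8]} hit by 5; {[6,10]} hit by 10; {[12,14]} hit by 14; {[16,17]} hit by 17; {[18,19]} hit by 19; {[20,21],[17,24]} hit by 21; {[24,25],[23,26],[25,27]} hit by 25.
Points: 5, 10, 14, 17, 19, 21, 25 (7 total).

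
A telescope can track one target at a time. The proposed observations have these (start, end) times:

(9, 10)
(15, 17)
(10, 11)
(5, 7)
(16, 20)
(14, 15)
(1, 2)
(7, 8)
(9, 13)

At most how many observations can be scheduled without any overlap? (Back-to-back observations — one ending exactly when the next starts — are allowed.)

7

By end time: (1,2), (5,7), (7,8), (9,10), (10,11), (9,13), (14,15), (15,17), (16,20).
Pick (1,2); next start ≥ 2 → (5,7); next start ≥ 7 → (7,8); next start ≥ 8 → (9,10); next start ≥ 10 → (10,11); next start ≥ 11 → (14,15); next start ≥ 15 → (15,17).
Selected 7 observations.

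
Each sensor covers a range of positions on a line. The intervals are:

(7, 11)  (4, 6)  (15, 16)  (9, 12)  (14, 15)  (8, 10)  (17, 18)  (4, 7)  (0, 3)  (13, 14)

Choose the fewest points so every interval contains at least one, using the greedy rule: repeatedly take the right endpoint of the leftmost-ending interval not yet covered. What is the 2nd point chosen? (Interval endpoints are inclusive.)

6

By right end: [0,3]  [4,6]  [4,7]  [8,10]  [7,11]  [9,12]  [13,14]  [14,15]  [15,16]  [17,18]
[0,3] uncovered → point at 3; [4,6] uncovered → point at 6; [8,10] uncovered → point at 10; [13,14] uncovered → point at 14; [15,16] uncovered → point at 16; [17,18] uncovered → point at 18.
Points: 3, 6, 10, 14, 16, 18 (6 total).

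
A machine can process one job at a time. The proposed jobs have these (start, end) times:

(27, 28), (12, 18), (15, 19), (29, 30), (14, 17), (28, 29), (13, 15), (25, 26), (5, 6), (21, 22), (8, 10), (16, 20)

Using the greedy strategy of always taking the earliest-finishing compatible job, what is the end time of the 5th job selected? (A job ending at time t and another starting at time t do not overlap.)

Sorted by end: (5,6)  (8,10)  (13,15)  (14,17)  (12,18)  (15,19)  (16,20)  (21,22)  (25,26)  (27,28)  (28,29)  (29,30)
take (5,6); take (8,10); take (13,15); skip (14,17); skip (12,18); take (15,19); take (21,22); take (25,26); take (27,28); take (28,29); take (29,30).
Selected: (5,6) (8,10) (13,15) (15,19) (21,22) (25,26) (27,28) (28,29) (29,30)

22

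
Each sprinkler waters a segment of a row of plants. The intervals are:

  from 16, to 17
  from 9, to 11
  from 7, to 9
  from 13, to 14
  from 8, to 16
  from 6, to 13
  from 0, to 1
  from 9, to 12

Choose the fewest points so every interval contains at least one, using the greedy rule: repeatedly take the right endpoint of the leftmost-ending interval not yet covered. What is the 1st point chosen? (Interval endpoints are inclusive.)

Sorted: [0,1] [7,9] [9,11] [9,12] [6,13] [13,14] [8,16] [16,17]
{[0,1]} hit by 1; {[7,9],[9,11],[9,12],[6,13]} hit by 9; {[13,14],[8,16]} hit by 14; {[16,17]} hit by 17.
Points: 1, 9, 14, 17 (4 total).

1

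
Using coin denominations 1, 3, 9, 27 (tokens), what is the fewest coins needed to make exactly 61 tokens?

61 − 2×27→7 − 2×3→1 − 1×1→0
Total coins = 2 + 2 + 1 = 5

5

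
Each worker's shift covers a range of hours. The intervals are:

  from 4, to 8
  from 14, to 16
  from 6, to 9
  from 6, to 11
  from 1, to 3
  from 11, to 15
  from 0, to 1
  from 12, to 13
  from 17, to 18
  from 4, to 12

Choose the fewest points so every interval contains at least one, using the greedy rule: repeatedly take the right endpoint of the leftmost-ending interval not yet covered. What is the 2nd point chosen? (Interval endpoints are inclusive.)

8

Process intervals by earliest right end; each time one isn't hit yet, stab at its right endpoint.
By right end: [0,1]  [1,3]  [4,8]  [6,9]  [6,11]  [4,12]  [12,13]  [11,15]  [14,16]  [17,18]
[0,1] uncovered → point at 1; [4,8] uncovered → point at 8; [12,13] uncovered → point at 13; [14,16] uncovered → point at 16; [17,18] uncovered → point at 18.
Points: 1, 8, 13, 16, 18 (5 total).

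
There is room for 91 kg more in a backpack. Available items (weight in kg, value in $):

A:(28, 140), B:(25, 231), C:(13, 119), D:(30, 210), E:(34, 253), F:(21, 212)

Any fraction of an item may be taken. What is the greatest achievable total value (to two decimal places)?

Ratios (sorted): F 10.10, B 9.24, C 9.15, E 7.44, D 7.00, A 5.00
take F (21 @ 212); take B (25 @ 231); take C (13 @ 119); take 32/34 of E → 238.12. Capacity used 91/91.
Total value = 800.12

800.12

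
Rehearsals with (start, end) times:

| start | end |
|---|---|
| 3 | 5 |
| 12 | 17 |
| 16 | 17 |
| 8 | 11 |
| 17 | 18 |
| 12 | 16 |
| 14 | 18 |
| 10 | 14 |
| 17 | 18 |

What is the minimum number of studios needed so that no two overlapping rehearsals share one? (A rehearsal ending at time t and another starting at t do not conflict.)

starts: [3, 8, 10, 12, 12, 14, 16, 17, 17]
ends:   [5, 11, 14, 16, 17, 17, 18, 18, 18]
s3→1 e5→0 s8→1 s10→2 e11→1 s12→2 s12→3  — peak 3.

3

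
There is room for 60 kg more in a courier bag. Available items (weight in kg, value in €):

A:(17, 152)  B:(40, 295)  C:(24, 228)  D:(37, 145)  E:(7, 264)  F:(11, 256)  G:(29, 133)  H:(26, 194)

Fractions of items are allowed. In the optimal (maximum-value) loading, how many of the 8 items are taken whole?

4

Sort by value per unit weight and fill in that order.
Ratios (sorted): E 37.71, F 23.27, C 9.50, A 8.94, H 7.46, B 7.38, G 4.59, D 3.92
take E (7 @ 264); take F (11 @ 256); take C (24 @ 228); take A (17 @ 152); take 1/26 of H → 7.46. Capacity used 60/60.
4 item(s) taken whole; one partial (take 1/26 of H).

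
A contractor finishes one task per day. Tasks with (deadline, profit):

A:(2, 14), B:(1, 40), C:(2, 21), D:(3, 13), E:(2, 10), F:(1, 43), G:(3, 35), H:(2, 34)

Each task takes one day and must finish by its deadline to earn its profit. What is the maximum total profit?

Sort by profit descending; place each in the latest free slot ≤ its deadline.
By profit: F(d1,43), B(d1,40), G(d3,35), H(d2,34), C(d2,21), A(d2,14), D(d3,13), E(d2,10)
F→slot 1; B skipped; G→slot 3; H→slot 2; C skipped; A skipped; D skipped; E skipped.
Profit = 43 + 34 + 35 = 112

112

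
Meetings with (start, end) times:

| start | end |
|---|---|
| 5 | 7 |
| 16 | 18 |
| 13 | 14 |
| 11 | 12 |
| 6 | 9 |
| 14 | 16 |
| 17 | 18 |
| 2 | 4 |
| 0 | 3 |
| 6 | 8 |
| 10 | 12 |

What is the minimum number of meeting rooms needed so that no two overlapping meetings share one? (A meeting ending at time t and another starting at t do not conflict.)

starts: [0, 2, 5, 6, 6, 10, 11, 13, 14, 16, 17]
ends:   [3, 4, 7, 8, 9, 12, 12, 14, 16, 18, 18]
s0→1 s2→2 e3→1 e4→0 s5→1 s6→2 s6→3  — peak 3.

3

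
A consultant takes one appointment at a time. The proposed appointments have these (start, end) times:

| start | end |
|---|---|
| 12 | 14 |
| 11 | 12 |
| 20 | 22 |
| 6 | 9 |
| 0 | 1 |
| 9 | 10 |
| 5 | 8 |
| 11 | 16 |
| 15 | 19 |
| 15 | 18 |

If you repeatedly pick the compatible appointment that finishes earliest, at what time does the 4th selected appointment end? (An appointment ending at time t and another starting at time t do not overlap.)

12

Greedy by earliest finish: after sorting by end time, pick each interval compatible with the last pick.
Sorted by end: (0,1)  (5,8)  (6,9)  (9,10)  (11,12)  (12,14)  (11,16)  (15,18)  (15,19)  (20,22)
take (0,1); take (5,8); take (9,10); take (11,12); take (12,14); take (15,18); skip (15,19); take (20,22).
Selected: (0,1) (5,8) (9,10) (11,12) (12,14) (15,18) (20,22)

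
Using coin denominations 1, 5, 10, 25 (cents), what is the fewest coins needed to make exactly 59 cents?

7

Use the largest denomination that fits, subtract, and repeat.
59 = 2×25 + 1×5 + 4×1
Total coins = 2 + 1 + 4 = 7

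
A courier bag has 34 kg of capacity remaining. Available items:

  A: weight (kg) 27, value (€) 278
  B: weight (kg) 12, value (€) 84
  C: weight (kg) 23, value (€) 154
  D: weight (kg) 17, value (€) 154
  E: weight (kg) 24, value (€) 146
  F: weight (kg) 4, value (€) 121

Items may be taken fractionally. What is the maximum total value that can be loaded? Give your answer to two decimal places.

426.18

Ratios (sorted): F 30.25, A 10.30, D 9.06, B 7.00, C 6.70, E 6.08
take F (4 @ 121); take A (27 @ 278); take 3/17 of D → 27.18. Capacity used 34/34.
Total value = 426.18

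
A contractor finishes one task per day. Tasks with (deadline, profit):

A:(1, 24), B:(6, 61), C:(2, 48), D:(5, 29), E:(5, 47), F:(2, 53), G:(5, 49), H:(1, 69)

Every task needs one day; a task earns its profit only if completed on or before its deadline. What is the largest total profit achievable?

308

By profit: H(d1,69), B(d6,61), F(d2,53), G(d5,49), C(d2,48), E(d5,47), D(d5,29), A(d1,24)
H→slot 1; B→slot 6; F→slot 2; G→slot 5; C skipped; E→slot 4; D→slot 3; A skipped.
Profit = 69 + 53 + 29 + 47 + 49 + 61 = 308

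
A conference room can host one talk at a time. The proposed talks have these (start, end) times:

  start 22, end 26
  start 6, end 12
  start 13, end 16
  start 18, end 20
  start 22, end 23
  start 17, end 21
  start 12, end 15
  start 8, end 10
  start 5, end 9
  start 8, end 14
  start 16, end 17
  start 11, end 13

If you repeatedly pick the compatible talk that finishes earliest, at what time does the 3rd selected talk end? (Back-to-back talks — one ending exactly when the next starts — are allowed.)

Order by finish time; keep every interval that doesn't clash with the previous kept one.
Sorted by end: (5,9)  (8,10)  (6,12)  (11,13)  (8,14)  (12,15)  (13,16)  (16,17)  (18,20)  (17,21)  (22,23)  (22,26)
take (5,9); take (11,13); take (13,16); take (16,17); take (18,20); skip (17,21); take (22,23); skip (22,26).
Selected: (5,9) (11,13) (13,16) (16,17) (18,20) (22,23)

16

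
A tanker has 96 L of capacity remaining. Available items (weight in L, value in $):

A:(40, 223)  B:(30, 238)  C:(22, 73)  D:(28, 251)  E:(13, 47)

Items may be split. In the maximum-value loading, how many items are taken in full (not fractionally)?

Greedy by value/weight ratio, highest first.
Order: D (251/28=8.96) > B (238/30=7.93) > A (223/40=5.58) > E (47/13=3.62) > C (73/22=3.32)
Fill: take D (28 @ 251) → take B (30 @ 238) → take 38/40 of A → 211.85; 96/96 used.
2 item(s) taken whole; one partial (take 38/40 of A).

2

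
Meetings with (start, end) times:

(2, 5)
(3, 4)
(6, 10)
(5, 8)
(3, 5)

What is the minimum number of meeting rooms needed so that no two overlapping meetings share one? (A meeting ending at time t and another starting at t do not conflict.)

3

The answer is the maximum number of intervals overlapping at any instant.
starts: [2, 3, 3, 5, 6]
ends:   [4, 5, 5, 8, 10]
s2→1 s3→2 s3→3  — peak 3.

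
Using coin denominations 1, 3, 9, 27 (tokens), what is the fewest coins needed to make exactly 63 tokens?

3

63 − 2×27→9 − 1×9→0
Total coins = 2 + 1 = 3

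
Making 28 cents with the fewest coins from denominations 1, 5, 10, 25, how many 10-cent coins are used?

Greedy: take as many of the largest coin as possible, then repeat with the remainder.
28 = 1×25 + 3×1
Count of 10: 0

0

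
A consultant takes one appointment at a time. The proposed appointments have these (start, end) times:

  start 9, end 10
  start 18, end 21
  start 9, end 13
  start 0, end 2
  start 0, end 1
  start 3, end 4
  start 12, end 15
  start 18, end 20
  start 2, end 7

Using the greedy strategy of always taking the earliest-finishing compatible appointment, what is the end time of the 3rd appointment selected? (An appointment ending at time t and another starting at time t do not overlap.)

By end time: (0,1), (0,2), (3,4), (2,7), (9,10), (9,13), (12,15), (18,20), (18,21).
Pick (0,1); next start ≥ 1 → (3,4); next start ≥ 4 → (9,10); next start ≥ 10 → (12,15); next start ≥ 15 → (18,20).
Selected: (0,1) (3,4) (9,10) (12,15) (18,20)

10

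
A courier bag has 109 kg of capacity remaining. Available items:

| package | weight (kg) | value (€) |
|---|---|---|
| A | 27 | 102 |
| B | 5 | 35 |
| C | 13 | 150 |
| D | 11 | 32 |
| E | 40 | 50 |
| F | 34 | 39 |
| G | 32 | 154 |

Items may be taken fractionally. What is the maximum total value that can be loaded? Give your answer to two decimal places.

499.25

Sort by value per unit weight and fill in that order.
Order: C (150/13=11.54) > B (35/5=7.00) > G (154/32=4.81) > A (102/27=3.78) > D (32/11=2.91) > E (50/40=1.25) > F (39/34=1.15)
Fill: take C (13 @ 150) → take B (5 @ 35) → take G (32 @ 154) → take A (27 @ 102) → take D (11 @ 32) → take 21/40 of E → 26.25; 109/109 used.
Total value = 499.25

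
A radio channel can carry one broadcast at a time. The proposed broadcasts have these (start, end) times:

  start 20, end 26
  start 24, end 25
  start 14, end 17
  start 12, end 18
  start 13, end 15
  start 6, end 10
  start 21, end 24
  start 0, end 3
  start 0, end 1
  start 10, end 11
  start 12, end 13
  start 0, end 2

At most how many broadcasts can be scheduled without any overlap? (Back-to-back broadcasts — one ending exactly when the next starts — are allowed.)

Sorted by end: (0,1)  (0,2)  (0,3)  (6,10)  (10,11)  (12,13)  (13,15)  (14,17)  (12,18)  (21,24)  (24,25)  (20,26)
take (0,1); skip (0,2); take (6,10); take (10,11); take (12,13); take (13,15); skip (12,18); take (21,24); take (24,25); skip (20,26).
Selected 7 broadcasts.

7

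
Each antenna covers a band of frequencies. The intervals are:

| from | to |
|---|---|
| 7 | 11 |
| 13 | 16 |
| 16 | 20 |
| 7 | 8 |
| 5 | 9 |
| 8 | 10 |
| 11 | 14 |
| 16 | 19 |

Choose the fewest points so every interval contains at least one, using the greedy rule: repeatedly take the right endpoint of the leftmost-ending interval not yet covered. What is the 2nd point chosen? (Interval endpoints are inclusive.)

By right end: [7,8]  [5,9]  [8,10]  [7,11]  [11,14]  [13,16]  [16,19]  [16,20]
[7,8] uncovered → point at 8; [11,14] uncovered → point at 14; [16,19] uncovered → point at 19.
Points: 8, 14, 19 (3 total).

14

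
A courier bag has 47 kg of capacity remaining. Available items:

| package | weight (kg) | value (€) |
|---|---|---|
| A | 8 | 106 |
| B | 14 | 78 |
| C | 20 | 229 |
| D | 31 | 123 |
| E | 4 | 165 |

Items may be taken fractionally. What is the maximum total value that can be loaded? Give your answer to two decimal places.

Sort by value per unit weight and fill in that order.
Order: E (165/4=41.25) > A (106/8=13.25) > C (229/20=11.45) > B (78/14=5.57) > D (123/31=3.97)
Fill: take E (4 @ 165) → take A (8 @ 106) → take C (20 @ 229) → take B (14 @ 78) → take 1/31 of D → 3.97; 47/47 used.
Total value = 581.97

581.97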